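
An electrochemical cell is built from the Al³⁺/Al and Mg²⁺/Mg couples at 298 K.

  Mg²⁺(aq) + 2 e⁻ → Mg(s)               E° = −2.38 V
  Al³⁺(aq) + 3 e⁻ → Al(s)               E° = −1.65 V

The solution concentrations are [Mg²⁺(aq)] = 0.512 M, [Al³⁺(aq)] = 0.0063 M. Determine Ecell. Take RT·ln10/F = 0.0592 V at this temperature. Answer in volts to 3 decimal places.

Since E°(Al³⁺/Al) > E°(Mg²⁺/Mg), Al³⁺/Al serves as the cathode.
E°cell = −1.65 − (−2.38) = +0.73 V, with n = 6 electrons transferred.
The balanced reaction is 2 Al³⁺(aq) + 3 Mg(s) → 2 Al(s) + 3 Mg²⁺(aq), so Q = [Mg²⁺(aq)]^3 / [Al³⁺(aq)]^2 = 3.38×10^3 and log Q = 3.529.
E = E° − (0.0592/n)·log Q = +0.73 − (0.0592/6)(3.529) = +0.695 V.

+0.695 V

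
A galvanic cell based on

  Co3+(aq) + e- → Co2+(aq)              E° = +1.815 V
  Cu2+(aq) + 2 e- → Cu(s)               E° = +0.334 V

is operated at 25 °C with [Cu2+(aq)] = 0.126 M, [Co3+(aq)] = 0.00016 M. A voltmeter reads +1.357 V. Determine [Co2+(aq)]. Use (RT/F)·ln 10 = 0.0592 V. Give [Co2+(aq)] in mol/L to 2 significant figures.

0.056 M

Co³⁺/Co²⁺ is the cathode (higher E°); E°cell = +1.815 − (+0.334) = +1.481 V with n = 2.
Since E = E° − (0.0592/n)·log Q, log Q = n(E° − E)/0.0592 = 4.189.
For 2 Co3+(aq) + Cu(s) → 2 Co2+(aq) + Cu2+(aq), the reaction quotient is Q = ([Co2+(aq)]^2·[Cu2+(aq)]) / [Co3+(aq)]^2.
Solving for the unknown gives log [Co2+(aq)] = −1.252, so [Co2+(aq)] ≈ 0.056 M.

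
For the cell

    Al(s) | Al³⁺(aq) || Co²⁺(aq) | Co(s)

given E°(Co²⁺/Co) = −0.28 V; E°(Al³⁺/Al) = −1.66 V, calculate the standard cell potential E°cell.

By convention the left-hand electrode in cell notation is the anode (oxidation) and the right-hand electrode is the cathode (reduction).
E°cell = E°(right) − E°(left) = −0.28 − (−1.66) = +1.38 V.

+1.38 V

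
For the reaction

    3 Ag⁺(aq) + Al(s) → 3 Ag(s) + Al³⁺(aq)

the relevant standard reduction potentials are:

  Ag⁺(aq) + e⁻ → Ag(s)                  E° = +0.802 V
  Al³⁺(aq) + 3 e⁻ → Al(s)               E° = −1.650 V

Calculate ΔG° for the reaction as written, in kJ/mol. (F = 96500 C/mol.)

−710 kJ/mol

In the reaction as written Ag⁺(aq) is reduced, so the Ag⁺/Ag couple is the cathode and Al³⁺/Al is the anode.
E°cell = +0.802 − (−1.650) = +2.452 V; balancing electrons gives n = 3.
ΔG° = −nFE°cell = −(3)(96500)(+2.452) J/mol = −710 kJ/mol.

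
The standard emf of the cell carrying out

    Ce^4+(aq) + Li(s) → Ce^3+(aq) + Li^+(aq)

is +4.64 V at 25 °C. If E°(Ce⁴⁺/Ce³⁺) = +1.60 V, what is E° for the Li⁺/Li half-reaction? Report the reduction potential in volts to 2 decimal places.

In the reaction as written the Ce⁴⁺/Ce³⁺ couple is reduced (cathode) and Li⁺/Li is oxidized (anode), so E°cell = E°(Ce⁴⁺/Ce³⁺) − E°(Li⁺/Li).
E°(Li⁺/Li) = E°(cathode) − E°cell = +1.60 − (+4.64) = −3.04 V.

−3.04 V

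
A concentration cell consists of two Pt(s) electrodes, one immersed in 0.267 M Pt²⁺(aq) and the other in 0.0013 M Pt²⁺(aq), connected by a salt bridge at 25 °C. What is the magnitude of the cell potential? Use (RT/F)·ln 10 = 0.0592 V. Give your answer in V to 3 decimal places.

For a concentration cell E°cell = 0, since both electrodes use the same couple.
The compartment with the higher Pt²⁺(aq) concentration (0.267 M) acts as the cathode; ions are reduced there and produced at the dilute (0.0013 M) anode.
With n = 2, Ecell = −(0.0592/2)·log([dilute]/[conc]) = −(0.0592/2)·log(0.0013/0.267) = +0.068 V.

0.068 V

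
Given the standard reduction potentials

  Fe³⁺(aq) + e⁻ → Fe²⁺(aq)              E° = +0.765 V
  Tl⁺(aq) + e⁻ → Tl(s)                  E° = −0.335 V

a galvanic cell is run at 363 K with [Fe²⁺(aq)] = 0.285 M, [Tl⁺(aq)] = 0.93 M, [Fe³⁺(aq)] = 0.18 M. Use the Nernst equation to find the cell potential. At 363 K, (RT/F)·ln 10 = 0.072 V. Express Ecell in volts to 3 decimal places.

Since E°(Fe³⁺/Fe²⁺) > E°(Tl⁺/Tl), Fe³⁺/Fe²⁺ serves as the cathode.
E°cell = +0.765 − (−0.335) = +1.100 V, with n = 1 electron transferred.
Balancing gives Fe³⁺(aq) + Tl(s) → Fe²⁺(aq) + Tl⁺(aq); hence Q = ([Fe²⁺(aq)]·[Tl⁺(aq)]) / [Fe³⁺(aq)] = 1.47 (log Q = 0.168).
E = E° − (0.072/n)·log Q = +1.100 − (0.072/1)(0.168) = +1.088 V.

+1.088 V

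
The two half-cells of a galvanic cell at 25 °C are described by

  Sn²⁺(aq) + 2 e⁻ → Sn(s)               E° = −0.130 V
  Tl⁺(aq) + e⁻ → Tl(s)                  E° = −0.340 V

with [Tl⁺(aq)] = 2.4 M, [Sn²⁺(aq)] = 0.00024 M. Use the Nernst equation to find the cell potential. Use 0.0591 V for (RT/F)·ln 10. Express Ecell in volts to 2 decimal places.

The Sn²⁺/Sn couple has the more positive E°, so it is the cathode; Tl⁺/Tl is the anode.
E°cell = E°cat − E°an = −0.130 − (−0.340) = +0.210 V; n = 2.
The balanced reaction is Sn²⁺(aq) + 2 Tl(s) → Sn(s) + 2 Tl⁺(aq), so Q = [Tl⁺(aq)]^2 / [Sn²⁺(aq)] = 2.4×10^4 and log Q = 4.380.
E = E° − (0.0591/n)·log Q = +0.210 − (0.0591/2)(4.380) = +0.08 V.

+0.08 V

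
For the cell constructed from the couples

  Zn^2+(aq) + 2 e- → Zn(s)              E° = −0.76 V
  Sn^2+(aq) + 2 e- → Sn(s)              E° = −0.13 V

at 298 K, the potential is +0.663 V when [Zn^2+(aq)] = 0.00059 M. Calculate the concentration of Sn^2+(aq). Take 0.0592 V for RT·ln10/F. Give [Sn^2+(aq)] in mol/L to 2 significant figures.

0.0077 M

The Sn²⁺/Sn couple has the larger reduction potential, so it is the cathode: E°cell = −0.13 − (−0.76) = +0.63 V and n = 2.
Since E = E° − (0.0592/n)·log Q, log Q = n(E° − E)/0.0592 = −1.115.
Balancing electrons gives Sn^2+(aq) + Zn(s) → Sn(s) + Zn^2+(aq); thus Q = [Zn^2+(aq)] / [Sn^2+(aq)].
Solving for the unknown gives log [Sn^2+(aq)] = −2.114, so [Sn^2+(aq)] ≈ 0.0077 M.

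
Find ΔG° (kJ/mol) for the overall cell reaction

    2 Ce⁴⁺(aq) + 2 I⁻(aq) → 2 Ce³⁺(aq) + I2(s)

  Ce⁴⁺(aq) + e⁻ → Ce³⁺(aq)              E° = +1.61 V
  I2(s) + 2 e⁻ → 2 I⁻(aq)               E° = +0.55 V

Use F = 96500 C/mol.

−205 kJ/mol

In the reaction as written Ce⁴⁺(aq) is reduced, so the Ce⁴⁺/Ce³⁺ couple is the cathode and I₂/I⁻ is the anode.
E°cell = +1.61 − (+0.55) = +1.06 V; balancing electrons gives n = 2.
ΔG° = −nFE°cell = −(2)(96500)(+1.06) J/mol = −205 kJ/mol.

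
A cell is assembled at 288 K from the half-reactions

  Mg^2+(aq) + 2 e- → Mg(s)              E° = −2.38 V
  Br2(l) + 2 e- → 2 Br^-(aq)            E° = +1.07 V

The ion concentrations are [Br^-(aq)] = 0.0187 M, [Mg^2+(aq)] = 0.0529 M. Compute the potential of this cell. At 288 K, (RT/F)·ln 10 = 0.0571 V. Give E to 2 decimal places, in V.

The Br₂/Br⁻ couple has the more positive E°, so it is the cathode; Mg²⁺/Mg is the anode.
E°cell = E°cat − E°an = +1.07 − (−2.38) = +3.45 V; n = 2.
For the overall reaction Br2(l) + Mg(s) → 2 Br^-(aq) + Mg^2+(aq), Q = [Br^-(aq)]^2·[Mg^2+(aq)] = 1.85×10^−5, giving log Q = −4.733.
By the Nernst equation, E = +3.45 − (0.0571/2)·(−4.733) = +3.59 V.

+3.59 V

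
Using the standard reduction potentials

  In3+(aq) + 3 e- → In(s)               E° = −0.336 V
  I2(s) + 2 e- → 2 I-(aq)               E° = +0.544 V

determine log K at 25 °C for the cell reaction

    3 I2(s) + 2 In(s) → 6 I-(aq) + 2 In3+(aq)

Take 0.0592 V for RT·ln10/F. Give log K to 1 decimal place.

The I₂/I⁻ couple is reduced (cathode); E°cell = +0.544 − (−0.336) = +0.880 V with n = 6.
At equilibrium E = 0, so log K = nE°cell / 0.0592 = (6)(+0.880) / 0.0592 = 89.2.

log K = 89.2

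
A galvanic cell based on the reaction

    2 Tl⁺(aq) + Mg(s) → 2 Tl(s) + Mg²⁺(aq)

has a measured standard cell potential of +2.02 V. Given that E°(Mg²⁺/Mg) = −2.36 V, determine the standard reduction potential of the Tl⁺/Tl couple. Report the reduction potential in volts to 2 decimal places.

In the reaction as written the Tl⁺/Tl couple is reduced (cathode) and Mg²⁺/Mg is oxidized (anode), so E°cell = E°(Tl⁺/Tl) − E°(Mg²⁺/Mg).
E°(Tl⁺/Tl) = E°cell + E°(anode) = +2.02 + (−2.36) = −0.34 V.

−0.34 V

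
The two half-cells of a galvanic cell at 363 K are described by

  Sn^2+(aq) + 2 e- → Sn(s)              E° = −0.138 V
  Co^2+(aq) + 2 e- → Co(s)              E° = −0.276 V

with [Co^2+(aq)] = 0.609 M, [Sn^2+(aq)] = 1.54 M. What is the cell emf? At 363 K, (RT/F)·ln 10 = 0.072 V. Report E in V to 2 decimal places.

The Sn²⁺/Sn couple has the more positive E°, so it is the cathode; Co²⁺/Co is the anode.
E°cell = −0.138 − (−0.276) = +0.138 V, with n = 2 electrons transferred.
The balanced reaction is Sn^2+(aq) + Co(s) → Sn(s) + Co^2+(aq), so Q = [Co^2+(aq)] / [Sn^2+(aq)] = 0.395 and log Q = −0.403.
By the Nernst equation, E = +0.138 − (0.072/2)·(−0.403) = +0.15 V.

+0.15 V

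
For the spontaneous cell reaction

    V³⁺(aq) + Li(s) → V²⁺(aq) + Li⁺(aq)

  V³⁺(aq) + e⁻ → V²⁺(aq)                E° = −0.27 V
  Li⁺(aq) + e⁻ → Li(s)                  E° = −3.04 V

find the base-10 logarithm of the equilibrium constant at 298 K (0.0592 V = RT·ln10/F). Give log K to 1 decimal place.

log K = 46.8

The V³⁺/V²⁺ couple is reduced (cathode); E°cell = −0.27 − (−3.04) = +2.77 V with n = 1.
At equilibrium E = 0, so log K = nE°cell / 0.0592 = (1)(+2.77) / 0.0592 = 46.8.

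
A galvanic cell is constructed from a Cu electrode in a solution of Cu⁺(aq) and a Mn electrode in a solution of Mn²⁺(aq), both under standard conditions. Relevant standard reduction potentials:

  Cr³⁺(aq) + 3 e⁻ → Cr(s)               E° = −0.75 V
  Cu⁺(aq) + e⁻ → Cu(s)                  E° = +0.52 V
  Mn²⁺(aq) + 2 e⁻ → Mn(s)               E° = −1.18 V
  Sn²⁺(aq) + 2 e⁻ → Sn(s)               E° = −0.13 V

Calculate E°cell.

Of the two couples in this cell, the one with the more positive reduction potential is reduced at the cathode: here that is Cu⁺/Cu (+0.52 V); Mn²⁺/Mn (−1.18 V) is the anode.
E°cell = E°(cathode) − E°(anode) = +0.52 − (−1.18) = +1.70 V.

+1.70 V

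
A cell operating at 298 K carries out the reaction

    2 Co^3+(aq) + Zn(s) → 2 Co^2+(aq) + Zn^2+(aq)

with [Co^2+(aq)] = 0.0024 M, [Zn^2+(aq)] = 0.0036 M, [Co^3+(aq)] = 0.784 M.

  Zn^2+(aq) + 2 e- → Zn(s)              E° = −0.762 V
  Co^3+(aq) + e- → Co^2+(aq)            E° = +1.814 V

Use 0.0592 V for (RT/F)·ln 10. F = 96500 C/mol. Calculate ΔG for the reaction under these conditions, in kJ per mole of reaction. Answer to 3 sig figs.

The standard cell potential is +1.814 − (−0.762) = +2.576 V, with n = 2 electrons in the balanced equation.
The reaction quotient is ([Co^2+(aq)]^2·[Zn^2+(aq)]) / [Co^3+(aq)]^2 = 3.37×10^−8; by Nernst, E = +2.576 − (0.0592/2)(−7.472) = +2.7972 V.
Then ΔG = −nFE = −2 × 96500 × +2.7972 J/mol = −540 kJ/mol.

−540 kJ/mol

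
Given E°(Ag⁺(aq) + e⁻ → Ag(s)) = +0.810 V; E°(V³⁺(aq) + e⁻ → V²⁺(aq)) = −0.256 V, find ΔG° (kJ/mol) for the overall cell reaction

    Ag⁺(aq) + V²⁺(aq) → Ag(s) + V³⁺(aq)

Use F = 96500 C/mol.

In the reaction as written Ag⁺(aq) is reduced, so the Ag⁺/Ag couple is the cathode and V³⁺/V²⁺ is the anode.
E°cell = +0.810 − (−0.256) = +1.066 V; balancing electrons gives n = 1.
ΔG° = −nFE°cell = −(1)(96500)(+1.066) J/mol = −103 kJ/mol.

−103 kJ/mol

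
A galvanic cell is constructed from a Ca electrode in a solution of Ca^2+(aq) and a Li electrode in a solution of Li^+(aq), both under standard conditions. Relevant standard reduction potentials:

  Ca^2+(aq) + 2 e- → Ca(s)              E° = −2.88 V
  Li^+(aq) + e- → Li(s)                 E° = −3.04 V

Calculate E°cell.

+0.16 V

The Ca²⁺/Ca couple has the higher E°, so Ca ion is reduced (cathode) and Li is oxidized (anode).
E°cell = E°(cathode) − E°(anode) = −2.88 − (−3.04) = +0.16 V.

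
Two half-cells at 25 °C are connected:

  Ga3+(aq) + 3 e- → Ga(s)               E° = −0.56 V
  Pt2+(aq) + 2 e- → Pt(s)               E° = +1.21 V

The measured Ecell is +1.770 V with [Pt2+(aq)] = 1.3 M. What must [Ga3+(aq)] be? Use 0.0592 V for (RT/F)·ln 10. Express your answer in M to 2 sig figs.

With Pt²⁺/Pt at the cathode and Ga³⁺/Ga at the anode, E°cell = +1.21 − (−0.56) = +1.77 V (n = 6).
Rearranging E = E° − (0.0592/n)·log Q gives log Q = 6(+1.77 − (+1.770))/0.0592 = 0.000.
For 3 Pt2+(aq) + 2 Ga(s) → 3 Pt(s) + 2 Ga3+(aq), the reaction quotient is Q = [Ga3+(aq)]^2 / [Pt2+(aq)]^3.
Solving for the unknown gives log [Ga3+(aq)] = 0.171, so [Ga3+(aq)] ≈ 1.5 M.

1.5 M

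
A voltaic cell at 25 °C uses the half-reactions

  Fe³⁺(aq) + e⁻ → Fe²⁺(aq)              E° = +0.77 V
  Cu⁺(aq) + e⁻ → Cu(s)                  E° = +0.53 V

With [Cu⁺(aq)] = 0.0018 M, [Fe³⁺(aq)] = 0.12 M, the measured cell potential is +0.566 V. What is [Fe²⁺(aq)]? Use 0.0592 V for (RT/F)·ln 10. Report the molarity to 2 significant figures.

0.00021 M

The Fe³⁺/Fe²⁺ couple has the larger reduction potential, so it is the cathode: E°cell = +0.77 − (+0.53) = +0.24 V and n = 1.
From the Nernst equation, log Q = n(E° − E)/0.0592 = 1·(+0.24 − (+0.566))/0.0592 = −5.507.
For Fe³⁺(aq) + Cu(s) → Fe²⁺(aq) + Cu⁺(aq), the reaction quotient is Q = ([Fe²⁺(aq)]·[Cu⁺(aq)]) / [Fe³⁺(aq)].
Substituting the known concentrations and solving, log [Fe²⁺(aq)] = −3.683 and [Fe²⁺(aq)] = 0.00021 M.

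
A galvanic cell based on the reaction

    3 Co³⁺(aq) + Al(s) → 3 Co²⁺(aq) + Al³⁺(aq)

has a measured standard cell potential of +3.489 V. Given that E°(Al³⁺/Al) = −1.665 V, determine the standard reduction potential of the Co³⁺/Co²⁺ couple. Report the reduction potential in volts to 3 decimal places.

In the reaction as written the Co³⁺/Co²⁺ couple is reduced (cathode) and Al³⁺/Al is oxidized (anode), so E°cell = E°(Co³⁺/Co²⁺) − E°(Al³⁺/Al).
E°(Co³⁺/Co²⁺) = E°cell + E°(anode) = +3.489 + (−1.665) = +1.824 V.

+1.824 V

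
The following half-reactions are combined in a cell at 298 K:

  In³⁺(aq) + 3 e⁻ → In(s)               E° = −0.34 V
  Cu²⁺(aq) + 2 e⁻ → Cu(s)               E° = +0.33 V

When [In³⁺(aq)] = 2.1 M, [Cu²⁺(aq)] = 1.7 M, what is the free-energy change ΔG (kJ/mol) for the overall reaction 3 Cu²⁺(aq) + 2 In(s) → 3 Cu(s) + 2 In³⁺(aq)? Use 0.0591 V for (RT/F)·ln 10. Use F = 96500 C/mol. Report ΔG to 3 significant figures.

E°cell = +0.33 − (−0.34) = +0.67 V; the balanced reaction transfers n = 6 electrons.
Q = [In³⁺(aq)]^2 / [Cu²⁺(aq)]^3 = 0.898, so log Q = −0.047 and E = +0.67 − (0.0591/6)(−0.047) = +0.6705 V.
Then ΔG = −nFE = −6 × 96500 × +0.6705 J/mol = −388 kJ/mol.

−388 kJ/mol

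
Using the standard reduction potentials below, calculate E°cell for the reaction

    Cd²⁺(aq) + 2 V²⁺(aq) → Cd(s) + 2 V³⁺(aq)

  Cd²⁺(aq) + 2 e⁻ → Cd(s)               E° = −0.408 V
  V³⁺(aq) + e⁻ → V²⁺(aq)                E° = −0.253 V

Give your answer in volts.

Cd²⁺(aq) gains electrons, so the Cd²⁺/Cd couple is the cathode; the V³⁺/V²⁺ couple is the anode.
E°cell = E°(cathode) − E°(anode) = −0.408 − (−0.253) = −0.155 V.
The negative E°cell means the reaction is non-spontaneous in the direction written.

−0.155 V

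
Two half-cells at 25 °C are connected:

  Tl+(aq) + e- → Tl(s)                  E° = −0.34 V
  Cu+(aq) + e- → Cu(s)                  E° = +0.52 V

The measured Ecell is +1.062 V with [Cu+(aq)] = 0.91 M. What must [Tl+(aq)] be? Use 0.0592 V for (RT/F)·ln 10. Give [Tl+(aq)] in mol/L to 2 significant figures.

0.00035 M

Cu⁺/Cu is the cathode (higher E°); E°cell = +0.52 − (−0.34) = +0.86 V with n = 1.
Rearranging E = E° − (0.0592/n)·log Q gives log Q = 1(+0.86 − (+1.062))/0.0592 = −3.412.
The balanced reaction is Cu+(aq) + Tl(s) → Cu(s) + Tl+(aq), so Q = [Tl+(aq)] / [Cu+(aq)].
Isolating [Tl+(aq)] in Q = 10^{−3.412} yields log [Tl+(aq)] = −3.453, i.e. 0.00035 M.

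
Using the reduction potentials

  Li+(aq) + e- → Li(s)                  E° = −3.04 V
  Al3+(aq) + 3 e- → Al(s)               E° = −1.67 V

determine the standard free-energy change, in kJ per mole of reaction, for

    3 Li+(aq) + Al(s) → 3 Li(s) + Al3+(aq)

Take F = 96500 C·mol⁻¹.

+397 kJ/mol

In the reaction as written Li+(aq) is reduced, so the Li⁺/Li couple is the cathode and Al³⁺/Al is the anode.
E°cell = −3.04 − (−1.67) = −1.37 V; balancing electrons gives n = 3.
ΔG° = −nFE°cell = −(3)(96500)(−1.37) J/mol = +397 kJ/mol.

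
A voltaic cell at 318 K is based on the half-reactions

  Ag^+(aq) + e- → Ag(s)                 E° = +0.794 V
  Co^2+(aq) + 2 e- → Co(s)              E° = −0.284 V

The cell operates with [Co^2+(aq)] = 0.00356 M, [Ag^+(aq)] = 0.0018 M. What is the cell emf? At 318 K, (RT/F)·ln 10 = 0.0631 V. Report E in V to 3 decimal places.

+0.982 V

Ag⁺/Ag is reduced (cathode, E° = +0.794 V) and Co²⁺/Co is oxidized (anode).
E°cell = +0.794 − (−0.284) = +1.078 V, with n = 2 electrons transferred.
The balanced reaction is 2 Ag^+(aq) + Co(s) → 2 Ag(s) + Co^2+(aq), so Q = [Co^2+(aq)] / [Ag^+(aq)]^2 = 1.1×10^3 and log Q = 3.041.
Applying E = E° − (RT ln10/nF)·log Q gives +1.078 − (0.0631/2)(3.041) = +0.982 V.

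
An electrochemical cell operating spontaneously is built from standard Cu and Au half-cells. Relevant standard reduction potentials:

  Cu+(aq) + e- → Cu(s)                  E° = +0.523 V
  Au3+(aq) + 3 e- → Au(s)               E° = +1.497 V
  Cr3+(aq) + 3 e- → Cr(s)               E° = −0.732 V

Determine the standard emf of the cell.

The Au³⁺/Au couple has the higher E°, so Au ion is reduced (cathode) and Cu is oxidized (anode).
E°cell = E°(cathode) − E°(anode) = +1.497 − (+0.523) = +0.974 V.

+0.974 V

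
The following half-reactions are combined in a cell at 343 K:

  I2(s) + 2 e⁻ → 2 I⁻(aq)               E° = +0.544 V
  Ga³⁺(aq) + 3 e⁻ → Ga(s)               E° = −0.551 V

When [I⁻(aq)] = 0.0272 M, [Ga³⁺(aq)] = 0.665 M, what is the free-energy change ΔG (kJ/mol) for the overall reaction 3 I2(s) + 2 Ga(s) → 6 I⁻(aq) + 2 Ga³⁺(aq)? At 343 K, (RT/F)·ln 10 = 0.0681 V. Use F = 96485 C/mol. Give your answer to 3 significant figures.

−698 kJ/mol

The standard cell potential is +0.544 − (−0.551) = +1.095 V, with n = 6 electrons in the balanced equation.
Here Q = [I⁻(aq)]^6·[Ga³⁺(aq)]^2 = 1.79×10^−10 (log Q = −9.747), giving E = +1.095 − (0.0681/6)·(−9.747) = +1.2056 V.
ΔG = −nFE = −(6)(96485)(+1.2056) J/mol = −698 kJ/mol.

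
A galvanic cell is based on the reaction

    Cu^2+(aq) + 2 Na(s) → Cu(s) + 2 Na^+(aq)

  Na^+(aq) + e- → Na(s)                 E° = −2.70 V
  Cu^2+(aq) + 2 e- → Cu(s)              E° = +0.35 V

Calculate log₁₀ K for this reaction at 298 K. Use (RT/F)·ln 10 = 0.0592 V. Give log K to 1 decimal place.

log K = 103.0

The Cu²⁺/Cu couple is reduced (cathode); E°cell = +0.35 − (−2.70) = +3.05 V with n = 2.
At equilibrium E = 0, so log K = nE°cell / 0.0592 = (2)(+3.05) / 0.0592 = 103.0.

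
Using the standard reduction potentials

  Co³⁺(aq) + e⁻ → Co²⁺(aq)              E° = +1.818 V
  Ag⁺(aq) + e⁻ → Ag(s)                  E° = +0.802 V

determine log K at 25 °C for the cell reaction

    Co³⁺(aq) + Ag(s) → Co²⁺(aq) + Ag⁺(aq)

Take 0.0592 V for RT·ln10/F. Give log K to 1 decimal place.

The Co³⁺/Co²⁺ couple is reduced (cathode); E°cell = +1.818 − (+0.802) = +1.016 V with n = 1.
At equilibrium E = 0, so log K = nE°cell / 0.0592 = (1)(+1.016) / 0.0592 = 17.2.

log K = 17.2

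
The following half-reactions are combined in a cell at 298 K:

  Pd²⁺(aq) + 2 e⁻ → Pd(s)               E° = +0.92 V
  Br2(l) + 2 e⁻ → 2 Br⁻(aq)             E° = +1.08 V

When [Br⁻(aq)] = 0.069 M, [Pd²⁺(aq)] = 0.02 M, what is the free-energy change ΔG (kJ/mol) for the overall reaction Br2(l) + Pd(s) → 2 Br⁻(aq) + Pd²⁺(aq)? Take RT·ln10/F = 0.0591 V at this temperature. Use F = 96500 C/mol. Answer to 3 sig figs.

−53.8 kJ/mol

The standard cell potential is +1.08 − (+0.92) = +0.16 V, with n = 2 electrons in the balanced equation.
Q = [Br⁻(aq)]^2·[Pd²⁺(aq)] = 9.52×10^−5, so log Q = −4.021 and E = +0.16 − (0.0591/2)(−4.021) = +0.2788 V.
ΔG = −nFE = −(2)(96500)(+0.2788) J/mol = −53.8 kJ/mol.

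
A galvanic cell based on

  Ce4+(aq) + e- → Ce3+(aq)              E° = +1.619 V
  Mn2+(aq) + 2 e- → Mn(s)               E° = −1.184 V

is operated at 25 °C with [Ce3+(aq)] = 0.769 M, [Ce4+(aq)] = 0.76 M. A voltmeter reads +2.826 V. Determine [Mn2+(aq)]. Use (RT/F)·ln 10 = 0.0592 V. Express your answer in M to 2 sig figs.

0.16 M

The Ce⁴⁺/Ce³⁺ couple has the larger reduction potential, so it is the cathode: E°cell = +1.619 − (−1.184) = +2.803 V and n = 2.
From the Nernst equation, log Q = n(E° − E)/0.0592 = 2·(+2.803 − (+2.826))/0.0592 = −0.777.
The balanced reaction is 2 Ce4+(aq) + Mn(s) → 2 Ce3+(aq) + Mn2+(aq), so Q = ([Ce3+(aq)]^2·[Mn2+(aq)]) / [Ce4+(aq)]^2.
Substituting the known concentrations and solving, log [Mn2+(aq)] = −0.787 and [Mn2+(aq)] = 0.16 M.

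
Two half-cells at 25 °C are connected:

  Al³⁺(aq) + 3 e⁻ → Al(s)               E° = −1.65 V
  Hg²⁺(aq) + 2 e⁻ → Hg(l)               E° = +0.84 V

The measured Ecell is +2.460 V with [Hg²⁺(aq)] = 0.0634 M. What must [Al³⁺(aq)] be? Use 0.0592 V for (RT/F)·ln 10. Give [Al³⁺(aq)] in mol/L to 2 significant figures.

With Hg²⁺/Hg at the cathode and Al³⁺/Al at the anode, E°cell = +0.84 − (−1.65) = +2.49 V (n = 6).
Rearranging E = E° − (0.0592/n)·log Q gives log Q = 6(+2.49 − (+2.460))/0.0592 = 3.041.
Balancing electrons gives 3 Hg²⁺(aq) + 2 Al(s) → 3 Hg(l) + 2 Al³⁺(aq); thus Q = [Al³⁺(aq)]^2 / [Hg²⁺(aq)]^3.
Substituting the known concentrations and solving, log [Al³⁺(aq)] = −0.276 and [Al³⁺(aq)] = 0.53 M.

0.53 M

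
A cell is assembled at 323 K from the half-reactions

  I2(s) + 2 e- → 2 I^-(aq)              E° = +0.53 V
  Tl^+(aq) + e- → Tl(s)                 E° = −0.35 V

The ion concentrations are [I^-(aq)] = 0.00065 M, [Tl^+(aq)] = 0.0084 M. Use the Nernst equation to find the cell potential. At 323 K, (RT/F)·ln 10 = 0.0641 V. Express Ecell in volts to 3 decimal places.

Since E°(I₂/I⁻) > E°(Tl⁺/Tl), I₂/I⁻ serves as the cathode.
The standard potential is +0.53 − (−0.35) = +0.88 V and the balanced reaction transfers n = 2 electrons.
Balancing gives I2(s) + 2 Tl(s) → 2 I^-(aq) + 2 Tl^+(aq); hence Q = [I^-(aq)]^2·[Tl^+(aq)]^2 = 2.98×10^−11 (log Q = −10.526).
By the Nernst equation, E = +0.88 − (0.0641/2)·(−10.526) = +1.217 V.

+1.217 V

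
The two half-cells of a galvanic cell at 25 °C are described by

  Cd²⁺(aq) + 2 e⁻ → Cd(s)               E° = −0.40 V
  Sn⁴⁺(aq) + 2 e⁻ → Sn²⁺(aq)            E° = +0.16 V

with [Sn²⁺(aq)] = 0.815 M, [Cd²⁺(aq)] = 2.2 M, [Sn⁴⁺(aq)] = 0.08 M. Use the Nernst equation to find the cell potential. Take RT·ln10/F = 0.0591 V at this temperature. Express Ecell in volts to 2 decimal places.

+0.52 V

The Sn⁴⁺/Sn²⁺ couple has the more positive E°, so it is the cathode; Cd²⁺/Cd is the anode.
E°cell = E°cat − E°an = +0.16 − (−0.40) = +0.56 V; n = 2.
The balanced reaction is Sn⁴⁺(aq) + Cd(s) → Sn²⁺(aq) + Cd²⁺(aq), so Q = ([Sn²⁺(aq)]·[Cd²⁺(aq)]) / [Sn⁴⁺(aq)] = 22.4 and log Q = 1.350.
E = E° − (0.0591/n)·log Q = +0.56 − (0.0591/2)(1.350) = +0.52 V.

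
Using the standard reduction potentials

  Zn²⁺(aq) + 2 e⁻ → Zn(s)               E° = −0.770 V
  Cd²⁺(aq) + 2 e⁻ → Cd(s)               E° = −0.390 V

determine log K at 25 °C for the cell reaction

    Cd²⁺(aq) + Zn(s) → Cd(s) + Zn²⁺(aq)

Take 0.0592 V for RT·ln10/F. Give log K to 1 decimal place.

log K = 12.8

The Cd²⁺/Cd couple is reduced (cathode); E°cell = −0.390 − (−0.770) = +0.380 V with n = 2.
At equilibrium E = 0, so log K = nE°cell / 0.0592 = (2)(+0.380) / 0.0592 = 12.8.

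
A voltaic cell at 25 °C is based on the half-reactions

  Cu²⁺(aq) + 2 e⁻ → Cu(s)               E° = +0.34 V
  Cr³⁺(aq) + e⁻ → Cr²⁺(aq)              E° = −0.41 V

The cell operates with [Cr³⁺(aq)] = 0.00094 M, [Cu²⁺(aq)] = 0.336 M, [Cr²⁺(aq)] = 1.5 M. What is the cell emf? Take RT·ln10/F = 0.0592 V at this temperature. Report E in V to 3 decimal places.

Cu²⁺/Cu is reduced (cathode, E° = +0.34 V) and Cr³⁺/Cr²⁺ is oxidized (anode).
The standard potential is +0.34 − (−0.41) = +0.75 V and the balanced reaction transfers n = 2 electrons.
For the overall reaction Cu²⁺(aq) + 2 Cr²⁺(aq) → Cu(s) + 2 Cr³⁺(aq), Q = [Cr³⁺(aq)]^2 / ([Cu²⁺(aq)]·[Cr²⁺(aq)]^2) = 1.17×10^−6, giving log Q = −5.932.
E = E° − (0.0592/n)·log Q = +0.75 − (0.0592/2)(−5.932) = +0.926 V.

+0.926 V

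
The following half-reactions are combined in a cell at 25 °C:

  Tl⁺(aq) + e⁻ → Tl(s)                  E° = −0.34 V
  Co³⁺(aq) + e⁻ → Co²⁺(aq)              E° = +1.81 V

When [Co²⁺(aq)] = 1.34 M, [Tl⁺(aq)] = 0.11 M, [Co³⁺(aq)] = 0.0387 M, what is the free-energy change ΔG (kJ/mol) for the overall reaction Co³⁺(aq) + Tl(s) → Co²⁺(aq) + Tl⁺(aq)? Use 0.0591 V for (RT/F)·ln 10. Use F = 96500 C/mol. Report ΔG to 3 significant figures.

With Co³⁺/Co²⁺ reduced at the cathode, E°cell = +1.81 − (−0.34) = +2.15 V and n = 1.
Q = ([Co²⁺(aq)]·[Tl⁺(aq)]) / [Co³⁺(aq)] = 3.81, so log Q = 0.581 and E = +2.15 − (0.0591/1)(0.581) = +2.1157 V.
Then ΔG = −nFE = −1 × 96500 × +2.1157 J/mol = −204 kJ/mol.

−204 kJ/mol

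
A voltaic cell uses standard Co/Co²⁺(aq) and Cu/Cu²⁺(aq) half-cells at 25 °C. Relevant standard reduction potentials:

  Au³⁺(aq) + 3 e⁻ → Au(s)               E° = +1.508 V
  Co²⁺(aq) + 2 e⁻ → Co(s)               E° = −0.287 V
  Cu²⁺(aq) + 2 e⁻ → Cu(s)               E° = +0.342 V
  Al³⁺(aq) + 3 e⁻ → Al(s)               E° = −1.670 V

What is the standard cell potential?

+0.629 V

Of the two couples in this cell, the one with the more positive reduction potential is reduced at the cathode: here that is Cu²⁺/Cu (+0.342 V); Co²⁺/Co (−0.287 V) is the anode.
E°cell = E°(cathode) − E°(anode) = +0.342 − (−0.287) = +0.629 V.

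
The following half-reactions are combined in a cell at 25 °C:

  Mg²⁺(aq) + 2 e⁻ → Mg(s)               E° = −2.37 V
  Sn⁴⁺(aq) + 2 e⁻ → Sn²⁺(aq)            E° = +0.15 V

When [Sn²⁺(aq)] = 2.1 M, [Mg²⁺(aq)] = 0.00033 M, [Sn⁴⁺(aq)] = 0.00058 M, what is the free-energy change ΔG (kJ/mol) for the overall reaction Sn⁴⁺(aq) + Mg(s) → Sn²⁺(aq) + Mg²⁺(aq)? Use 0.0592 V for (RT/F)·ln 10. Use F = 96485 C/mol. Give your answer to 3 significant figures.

The standard cell potential is +0.15 − (−2.37) = +2.52 V, with n = 2 electrons in the balanced equation.
Here Q = ([Sn²⁺(aq)]·[Mg²⁺(aq)]) / [Sn⁴⁺(aq)] = 1.19 (log Q = 0.077), giving E = +2.52 − (0.0592/2)·(0.077) = +2.5177 V.
Finally ΔG = −nFE = −(2)(96485 C/mol)(+2.5177 V) = −486 kJ/mol.

−486 kJ/mol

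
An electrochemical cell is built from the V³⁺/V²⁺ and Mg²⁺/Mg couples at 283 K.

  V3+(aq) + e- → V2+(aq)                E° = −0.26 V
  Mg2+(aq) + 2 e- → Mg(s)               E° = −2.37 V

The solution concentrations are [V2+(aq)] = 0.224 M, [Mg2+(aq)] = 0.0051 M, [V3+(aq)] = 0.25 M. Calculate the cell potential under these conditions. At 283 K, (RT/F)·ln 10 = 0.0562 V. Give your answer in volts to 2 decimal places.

Since E°(V³⁺/V²⁺) > E°(Mg²⁺/Mg), V³⁺/V²⁺ serves as the cathode.
The standard potential is −0.26 − (−2.37) = +2.11 V and the balanced reaction transfers n = 2 electrons.
The balanced reaction is 2 V3+(aq) + Mg(s) → 2 V2+(aq) + Mg2+(aq), so Q = ([V2+(aq)]^2·[Mg2+(aq)]) / [V3+(aq)]^2 = 0.00409 and log Q = −2.388.
E = E° − (0.0562/n)·log Q = +2.11 − (0.0562/2)(−2.388) = +2.18 V.

+2.18 V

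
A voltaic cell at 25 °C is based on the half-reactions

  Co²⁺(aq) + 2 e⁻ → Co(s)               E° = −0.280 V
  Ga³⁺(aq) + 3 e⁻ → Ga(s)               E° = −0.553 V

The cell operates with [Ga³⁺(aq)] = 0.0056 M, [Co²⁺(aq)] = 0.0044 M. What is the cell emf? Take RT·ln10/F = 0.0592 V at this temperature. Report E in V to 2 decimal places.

+0.25 V

The Co²⁺/Co couple has the more positive E°, so it is the cathode; Ga³⁺/Ga is the anode.
E°cell = −0.280 − (−0.553) = +0.273 V, with n = 6 electrons transferred.
For the overall reaction 3 Co²⁺(aq) + 2 Ga(s) → 3 Co(s) + 2 Ga³⁺(aq), Q = [Ga³⁺(aq)]^2 / [Co²⁺(aq)]^3 = 368, giving log Q = 2.566.
E = E° − (0.0592/n)·log Q = +0.273 − (0.0592/6)(2.566) = +0.25 V.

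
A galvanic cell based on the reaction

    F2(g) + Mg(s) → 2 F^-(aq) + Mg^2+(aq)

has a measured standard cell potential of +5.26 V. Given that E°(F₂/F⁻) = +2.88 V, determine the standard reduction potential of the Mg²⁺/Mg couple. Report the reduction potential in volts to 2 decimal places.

In the reaction as written the F₂/F⁻ couple is reduced (cathode) and Mg²⁺/Mg is oxidized (anode), so E°cell = E°(F₂/F⁻) − E°(Mg²⁺/Mg).
E°(Mg²⁺/Mg) = E°(cathode) − E°cell = +2.88 − (+5.26) = −2.38 V.

−2.38 V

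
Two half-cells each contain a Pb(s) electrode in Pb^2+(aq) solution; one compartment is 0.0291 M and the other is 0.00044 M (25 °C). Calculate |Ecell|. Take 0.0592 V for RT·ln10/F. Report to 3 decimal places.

0.054 V

For a concentration cell E°cell = 0, since both electrodes use the same couple.
The compartment with the higher Pb^2+(aq) concentration (0.0291 M) acts as the cathode; ions are reduced there and produced at the dilute (0.00044 M) anode.
With n = 2, Ecell = −(0.0592/2)·log([dilute]/[conc]) = −(0.0592/2)·log(0.00044/0.0291) = +0.054 V.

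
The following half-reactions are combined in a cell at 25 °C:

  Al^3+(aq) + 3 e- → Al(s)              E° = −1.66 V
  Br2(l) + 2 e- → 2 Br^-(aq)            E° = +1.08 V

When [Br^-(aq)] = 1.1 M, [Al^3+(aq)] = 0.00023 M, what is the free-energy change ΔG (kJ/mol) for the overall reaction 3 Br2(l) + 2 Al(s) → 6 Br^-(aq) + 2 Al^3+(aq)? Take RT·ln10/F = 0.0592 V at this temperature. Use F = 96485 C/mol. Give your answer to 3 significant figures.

E°cell = +1.08 − (−1.66) = +2.74 V; the balanced reaction transfers n = 6 electrons.
Q = [Br^-(aq)]^6·[Al^3+(aq)]^2 = 9.37×10^−8, so log Q = −7.028 and E = +2.74 − (0.0592/6)(−7.028) = +2.8093 V.
ΔG = −nFE = −(6)(96485)(+2.8093) J/mol = −1630 kJ/mol.

−1630 kJ/mol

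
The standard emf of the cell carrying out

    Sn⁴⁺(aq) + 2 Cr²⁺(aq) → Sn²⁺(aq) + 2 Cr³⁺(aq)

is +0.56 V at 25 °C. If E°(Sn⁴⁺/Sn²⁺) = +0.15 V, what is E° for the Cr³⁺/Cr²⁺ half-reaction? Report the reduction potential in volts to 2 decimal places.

−0.41 V

In the reaction as written the Sn⁴⁺/Sn²⁺ couple is reduced (cathode) and Cr³⁺/Cr²⁺ is oxidized (anode), so E°cell = E°(Sn⁴⁺/Sn²⁺) − E°(Cr³⁺/Cr²⁺).
E°(Cr³⁺/Cr²⁺) = E°(cathode) − E°cell = +0.15 − (+0.56) = −0.41 V.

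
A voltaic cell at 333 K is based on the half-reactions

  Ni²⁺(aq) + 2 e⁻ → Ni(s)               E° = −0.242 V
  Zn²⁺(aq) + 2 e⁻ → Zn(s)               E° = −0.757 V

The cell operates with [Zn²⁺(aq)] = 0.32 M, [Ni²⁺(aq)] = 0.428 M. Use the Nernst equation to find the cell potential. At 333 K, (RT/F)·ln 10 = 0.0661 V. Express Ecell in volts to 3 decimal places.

The Ni²⁺/Ni couple has the more positive E°, so it is the cathode; Zn²⁺/Zn is the anode.
The standard potential is −0.242 − (−0.757) = +0.515 V and the balanced reaction transfers n = 2 electrons.
Balancing gives Ni²⁺(aq) + Zn(s) → Ni(s) + Zn²⁺(aq); hence Q = [Zn²⁺(aq)] / [Ni²⁺(aq)] = 0.748 (log Q = −0.126).
By the Nernst equation, E = +0.515 − (0.0661/2)·(−0.126) = +0.519 V.

+0.519 V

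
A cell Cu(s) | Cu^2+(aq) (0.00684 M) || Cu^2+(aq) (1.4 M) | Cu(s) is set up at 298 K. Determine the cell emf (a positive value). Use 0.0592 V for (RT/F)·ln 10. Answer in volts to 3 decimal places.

0.068 V

For a concentration cell E°cell = 0, since both electrodes use the same couple.
The compartment with the higher Cu^2+(aq) concentration (1.4 M) acts as the cathode; ions are reduced there and produced at the dilute (0.00684 M) anode.
With n = 2, Ecell = −(0.0592/2)·log([dilute]/[conc]) = −(0.0592/2)·log(0.00684/1.4) = +0.068 V.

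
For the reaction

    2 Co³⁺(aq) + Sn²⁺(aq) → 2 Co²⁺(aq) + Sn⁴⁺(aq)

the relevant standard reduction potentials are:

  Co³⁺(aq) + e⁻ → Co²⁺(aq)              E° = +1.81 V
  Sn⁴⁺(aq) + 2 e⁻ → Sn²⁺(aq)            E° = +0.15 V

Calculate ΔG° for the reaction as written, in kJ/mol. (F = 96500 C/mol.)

In the reaction as written Co³⁺(aq) is reduced, so the Co³⁺/Co²⁺ couple is the cathode and Sn⁴⁺/Sn²⁺ is the anode.
E°cell = +1.81 − (+0.15) = +1.66 V; balancing electrons gives n = 2.
ΔG° = −nFE°cell = −(2)(96500)(+1.66) J/mol = −320 kJ/mol.

−320 kJ/mol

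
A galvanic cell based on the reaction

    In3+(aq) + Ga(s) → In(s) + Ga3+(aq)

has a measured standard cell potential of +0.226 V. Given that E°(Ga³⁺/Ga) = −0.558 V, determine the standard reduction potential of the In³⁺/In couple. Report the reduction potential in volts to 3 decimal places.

−0.332 V

In the reaction as written the In³⁺/In couple is reduced (cathode) and Ga³⁺/Ga is oxidized (anode), so E°cell = E°(In³⁺/In) − E°(Ga³⁺/Ga).
E°(In³⁺/In) = E°cell + E°(anode) = +0.226 + (−0.558) = −0.332 V.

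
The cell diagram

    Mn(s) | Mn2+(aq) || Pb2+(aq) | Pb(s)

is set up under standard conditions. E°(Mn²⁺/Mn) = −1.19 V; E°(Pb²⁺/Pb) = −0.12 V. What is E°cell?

By convention the left-hand electrode in cell notation is the anode (oxidation) and the right-hand electrode is the cathode (reduction).
E°cell = E°(right) − E°(left) = −0.12 − (−1.19) = +1.07 V.

+1.07 V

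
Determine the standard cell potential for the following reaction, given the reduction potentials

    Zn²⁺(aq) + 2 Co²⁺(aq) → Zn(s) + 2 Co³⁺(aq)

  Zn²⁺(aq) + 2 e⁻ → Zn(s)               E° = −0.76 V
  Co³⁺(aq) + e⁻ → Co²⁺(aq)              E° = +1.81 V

In the reaction as written, Zn²⁺(aq) is reduced (cathode) and Co³⁺(aq) is produced by oxidation at the anode.
E°cell = E°(cathode) − E°(anode) = −0.76 − (+1.81) = −2.57 V.

−2.57 V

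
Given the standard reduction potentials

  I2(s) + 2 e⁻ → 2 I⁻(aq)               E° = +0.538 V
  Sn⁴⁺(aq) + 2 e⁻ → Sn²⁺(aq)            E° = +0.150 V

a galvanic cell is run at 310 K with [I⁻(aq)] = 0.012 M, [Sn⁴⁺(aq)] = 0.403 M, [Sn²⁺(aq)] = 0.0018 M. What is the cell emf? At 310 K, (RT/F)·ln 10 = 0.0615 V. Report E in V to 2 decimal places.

I₂/I⁻ is reduced (cathode, E° = +0.538 V) and Sn⁴⁺/Sn²⁺ is oxidized (anode).
E°cell = +0.538 − (+0.150) = +0.388 V, with n = 2 electrons transferred.
Balancing gives I2(s) + Sn²⁺(aq) → 2 I⁻(aq) + Sn⁴⁺(aq); hence Q = ([I⁻(aq)]^2·[Sn⁴⁺(aq)]) / [Sn²⁺(aq)] = 0.0322 (log Q = −1.492).
By the Nernst equation, E = +0.388 − (0.0615/2)·(−1.492) = +0.43 V.

+0.43 V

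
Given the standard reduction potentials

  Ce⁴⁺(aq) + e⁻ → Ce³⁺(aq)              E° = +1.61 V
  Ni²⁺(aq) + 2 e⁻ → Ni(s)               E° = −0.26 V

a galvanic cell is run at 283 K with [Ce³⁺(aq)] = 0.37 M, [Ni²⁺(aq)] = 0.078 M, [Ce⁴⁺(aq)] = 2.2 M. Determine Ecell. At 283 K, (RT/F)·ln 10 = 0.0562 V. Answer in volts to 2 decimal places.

The Ce⁴⁺/Ce³⁺ couple has the more positive E°, so it is the cathode; Ni²⁺/Ni is the anode.
E°cell = +1.61 − (−0.26) = +1.87 V, with n = 2 electrons transferred.
Balancing gives 2 Ce⁴⁺(aq) + Ni(s) → 2 Ce³⁺(aq) + Ni²⁺(aq); hence Q = ([Ce³⁺(aq)]^2·[Ni²⁺(aq)]) / [Ce⁴⁺(aq)]^2 = 0.00221 (log Q = −2.656).
E = E° − (0.0562/n)·log Q = +1.87 − (0.0562/2)(−2.656) = +1.94 V.

+1.94 V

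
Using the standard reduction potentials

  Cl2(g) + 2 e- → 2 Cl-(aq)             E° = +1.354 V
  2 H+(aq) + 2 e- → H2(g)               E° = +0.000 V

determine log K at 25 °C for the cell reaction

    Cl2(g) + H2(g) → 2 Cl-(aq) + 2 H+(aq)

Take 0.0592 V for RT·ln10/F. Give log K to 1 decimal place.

log K = 45.7

The Cl₂/Cl⁻ couple is reduced (cathode); E°cell = +1.354 − (+0.000) = +1.354 V with n = 2.
At equilibrium E = 0, so log K = nE°cell / 0.0592 = (2)(+1.354) / 0.0592 = 45.7.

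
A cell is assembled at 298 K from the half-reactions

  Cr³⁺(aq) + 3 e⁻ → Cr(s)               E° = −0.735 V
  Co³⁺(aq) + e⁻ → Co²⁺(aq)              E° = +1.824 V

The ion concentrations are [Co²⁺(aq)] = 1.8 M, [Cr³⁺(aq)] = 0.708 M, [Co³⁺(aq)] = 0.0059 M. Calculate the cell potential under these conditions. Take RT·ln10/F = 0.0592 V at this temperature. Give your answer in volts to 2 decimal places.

+2.41 V

Since E°(Co³⁺/Co²⁺) > E°(Cr³⁺/Cr), Co³⁺/Co²⁺ serves as the cathode.
The standard potential is +1.824 − (−0.735) = +2.559 V and the balanced reaction transfers n = 3 electrons.
The balanced reaction is 3 Co³⁺(aq) + Cr(s) → 3 Co²⁺(aq) + Cr³⁺(aq), so Q = ([Co²⁺(aq)]^3·[Cr³⁺(aq)]) / [Co³⁺(aq)]^3 = 2.01×10^7 and log Q = 7.303.
E = E° − (0.0592/n)·log Q = +2.559 − (0.0592/3)(7.303) = +2.41 V.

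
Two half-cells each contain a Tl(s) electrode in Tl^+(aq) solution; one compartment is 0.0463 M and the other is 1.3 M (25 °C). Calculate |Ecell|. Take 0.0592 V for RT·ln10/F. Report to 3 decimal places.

0.086 V

For a concentration cell E°cell = 0, since both electrodes use the same couple.
The compartment with the higher Tl^+(aq) concentration (1.3 M) acts as the cathode; ions are reduced there and produced at the dilute (0.0463 M) anode.
With n = 1, Ecell = −(0.0592/1)·log([dilute]/[conc]) = −(0.0592/1)·log(0.0463/1.3) = +0.086 V.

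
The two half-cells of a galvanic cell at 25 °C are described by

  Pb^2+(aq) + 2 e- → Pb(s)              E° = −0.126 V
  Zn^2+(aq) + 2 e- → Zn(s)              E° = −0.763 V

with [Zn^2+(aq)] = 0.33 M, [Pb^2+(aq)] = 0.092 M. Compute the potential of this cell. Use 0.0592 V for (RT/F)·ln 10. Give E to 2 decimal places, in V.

Pb²⁺/Pb is reduced (cathode, E° = −0.126 V) and Zn²⁺/Zn is oxidized (anode).
E°cell = −0.126 − (−0.763) = +0.637 V, with n = 2 electrons transferred.
For the overall reaction Pb^2+(aq) + Zn(s) → Pb(s) + Zn^2+(aq), Q = [Zn^2+(aq)] / [Pb^2+(aq)] = 3.59, giving log Q = 0.555.
By the Nernst equation, E = +0.637 − (0.0592/2)·(0.555) = +0.62 V.

+0.62 V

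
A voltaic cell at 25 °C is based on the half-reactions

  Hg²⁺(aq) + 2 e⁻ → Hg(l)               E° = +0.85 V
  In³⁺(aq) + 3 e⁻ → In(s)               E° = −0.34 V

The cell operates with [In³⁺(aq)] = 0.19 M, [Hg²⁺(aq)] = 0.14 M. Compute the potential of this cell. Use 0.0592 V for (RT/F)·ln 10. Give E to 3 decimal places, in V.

+1.179 V

Since E°(Hg²⁺/Hg) > E°(In³⁺/In), Hg²⁺/Hg serves as the cathode.
E°cell = +0.85 − (−0.34) = +1.19 V, with n = 6 electrons transferred.
For the overall reaction 3 Hg²⁺(aq) + 2 In(s) → 3 Hg(l) + 2 In³⁺(aq), Q = [In³⁺(aq)]^2 / [Hg²⁺(aq)]^3 = 13.2, giving log Q = 1.119.
Applying E = E° − (RT ln10/nF)·log Q gives +1.19 − (0.0592/6)(1.119) = +1.179 V.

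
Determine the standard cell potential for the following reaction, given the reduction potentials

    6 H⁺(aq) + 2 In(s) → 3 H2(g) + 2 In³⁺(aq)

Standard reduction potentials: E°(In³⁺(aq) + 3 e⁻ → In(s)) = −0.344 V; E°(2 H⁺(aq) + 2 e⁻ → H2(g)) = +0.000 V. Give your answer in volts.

H⁺(aq) gains electrons, so the 2H⁺/H₂ couple is the cathode; the In³⁺/In couple is the anode.
E°cell = E°(cathode) − E°(anode) = +0.000 − (−0.344) = +0.344 V.

+0.344 V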